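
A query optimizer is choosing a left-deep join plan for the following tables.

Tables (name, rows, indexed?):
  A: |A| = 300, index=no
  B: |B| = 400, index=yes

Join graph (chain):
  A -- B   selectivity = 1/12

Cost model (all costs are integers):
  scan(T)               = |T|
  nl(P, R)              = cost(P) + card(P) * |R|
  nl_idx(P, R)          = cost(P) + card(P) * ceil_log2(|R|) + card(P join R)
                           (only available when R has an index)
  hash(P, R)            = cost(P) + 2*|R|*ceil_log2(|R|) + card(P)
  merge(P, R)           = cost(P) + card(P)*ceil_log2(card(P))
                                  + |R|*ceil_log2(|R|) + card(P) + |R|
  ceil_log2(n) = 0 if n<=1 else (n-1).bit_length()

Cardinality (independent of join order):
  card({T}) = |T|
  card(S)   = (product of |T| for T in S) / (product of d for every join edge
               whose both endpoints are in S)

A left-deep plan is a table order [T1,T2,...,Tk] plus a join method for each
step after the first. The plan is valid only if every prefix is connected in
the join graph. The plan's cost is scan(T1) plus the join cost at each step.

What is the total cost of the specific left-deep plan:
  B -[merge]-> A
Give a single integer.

7400

step 1: scan B: cost=400, card=400
step 2: join A via merge
    card(P join A) = 400*300/(12) = 10000
    cost = 400 + 400*9 + 300*9 + 400 + 300 = 7400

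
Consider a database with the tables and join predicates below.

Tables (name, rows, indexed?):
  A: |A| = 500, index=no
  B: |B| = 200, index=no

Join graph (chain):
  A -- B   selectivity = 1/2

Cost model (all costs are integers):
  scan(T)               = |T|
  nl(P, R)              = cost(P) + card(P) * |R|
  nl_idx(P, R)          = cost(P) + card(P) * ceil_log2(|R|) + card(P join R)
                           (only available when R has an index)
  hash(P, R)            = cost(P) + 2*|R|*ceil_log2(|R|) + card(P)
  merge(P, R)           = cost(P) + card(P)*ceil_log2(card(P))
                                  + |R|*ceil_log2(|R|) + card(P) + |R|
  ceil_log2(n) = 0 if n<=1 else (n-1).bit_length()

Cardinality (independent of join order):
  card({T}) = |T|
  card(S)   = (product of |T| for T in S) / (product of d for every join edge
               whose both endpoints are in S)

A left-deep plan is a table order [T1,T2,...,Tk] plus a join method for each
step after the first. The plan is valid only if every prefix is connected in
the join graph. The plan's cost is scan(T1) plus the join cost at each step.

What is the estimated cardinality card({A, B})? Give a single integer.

Tables in S: A(500), B(200)
Edges inside S: A-B(d=2)
numerator = 500 * 200 = 100000
denominator = 2 = 2
card(S) = 100000 / 2 = 50000

50000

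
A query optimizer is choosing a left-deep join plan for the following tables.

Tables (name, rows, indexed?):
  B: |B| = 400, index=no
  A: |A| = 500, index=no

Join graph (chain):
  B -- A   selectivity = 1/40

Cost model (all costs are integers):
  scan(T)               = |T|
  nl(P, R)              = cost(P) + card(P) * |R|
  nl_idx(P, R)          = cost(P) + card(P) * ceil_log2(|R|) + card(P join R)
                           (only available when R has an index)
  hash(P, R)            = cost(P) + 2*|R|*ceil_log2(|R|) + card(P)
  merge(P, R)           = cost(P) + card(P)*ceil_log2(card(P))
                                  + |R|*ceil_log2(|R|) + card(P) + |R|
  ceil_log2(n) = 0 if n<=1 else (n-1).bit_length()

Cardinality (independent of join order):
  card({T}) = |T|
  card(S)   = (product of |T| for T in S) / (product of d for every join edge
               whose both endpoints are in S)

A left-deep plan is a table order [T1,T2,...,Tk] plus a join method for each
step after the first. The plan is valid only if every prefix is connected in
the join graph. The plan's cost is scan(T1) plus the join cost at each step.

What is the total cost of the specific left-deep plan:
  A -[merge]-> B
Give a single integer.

9500

step 1: scan A: cost=500, card=500
step 2: join B via merge
    card(P join B) = 500*400/(40) = 5000
    cost = 500 + 500*9 + 400*9 + 500 + 400 = 9500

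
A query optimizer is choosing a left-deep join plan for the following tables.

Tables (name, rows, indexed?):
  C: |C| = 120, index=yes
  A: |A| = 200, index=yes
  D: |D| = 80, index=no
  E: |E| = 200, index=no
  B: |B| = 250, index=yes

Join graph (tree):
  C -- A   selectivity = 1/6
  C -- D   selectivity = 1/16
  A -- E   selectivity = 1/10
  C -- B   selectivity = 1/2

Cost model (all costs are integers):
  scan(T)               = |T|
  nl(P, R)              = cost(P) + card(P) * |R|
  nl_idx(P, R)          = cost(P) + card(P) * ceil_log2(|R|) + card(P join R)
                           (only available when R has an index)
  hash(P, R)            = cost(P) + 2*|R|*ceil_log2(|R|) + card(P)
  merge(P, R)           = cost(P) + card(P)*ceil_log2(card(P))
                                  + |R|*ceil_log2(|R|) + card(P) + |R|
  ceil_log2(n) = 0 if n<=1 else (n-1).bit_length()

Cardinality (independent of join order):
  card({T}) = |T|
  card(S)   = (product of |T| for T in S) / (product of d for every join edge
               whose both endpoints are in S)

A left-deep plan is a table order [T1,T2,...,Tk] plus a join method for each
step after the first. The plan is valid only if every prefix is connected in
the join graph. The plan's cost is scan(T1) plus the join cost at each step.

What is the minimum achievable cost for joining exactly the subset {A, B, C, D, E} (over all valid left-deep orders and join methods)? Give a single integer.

432240

Selinger DP over subsets of {A,B,C,D,E}:
  {C}: scan cost=120, card=120
  {A}: scan cost=200, card=200
  {D}: scan cost=80, card=80
  {E}: scan cost=200, card=200
  {B}: scan cost=250, card=250
  {AC}: card=4000; try (C,hash)→2080, (A,merge)→2880, (C,merge)→2960, (A,hash)→3440, (A,nl_idx)→5080, (C,nl_idx)→5600 …(+2); best=2080 via (C,hash)
  {CD}: card=600; try (C,nl_idx)→1240, (D,hash)→1360, (C,merge)→1680, (D,merge)→1720, (C,hash)→1840, (C,nl)→9680 …(+1); best=1240 via (C,nl_idx)
  {BC}: card=15000; try (C,hash)→2180, (B,merge)→3330, (C,merge)→3460, (B,hash)→4240, (B,nl_idx)→16080, (C,nl_idx)→17000 …(+2); best=2180 via (C,hash)
  {AE}: card=4000; try (E,hash)→3600, (A,hash)→3600, (E,merge)→3800, (A,merge)→3800, (A,nl_idx)→5800, (E,nl)→40200 …(+1); best=3600 via (E,hash)
  {ACD}: card=20000; try (A,hash)→5040, (D,hash)→7200, (A,merge)→9640, (A,nl_idx)→26040, (D,merge)→54720, (A,nl)→121240 …(+1); best=5040 via (A,hash)
  {ACE}: card=80000; try (E,hash)→9280, (C,hash)→9280, (E,merge)→55880, (C,merge)→56560, (C,nl_idx)→111600, (C,nl)→483600 …(+1); best=9280 via (E,hash)
  {ABC}: card=500000; try (B,hash)→10080, (A,hash)→20380, (B,merge)→56330, (A,merge)→228980, (B,nl_idx)→534080, (A,nl_idx)→622180 …(+2); best=10080 via (B,hash)
  {BCD}: card=75000; try (B,hash)→5840, (B,merge)→10090, (D,hash)→18300, (B,nl_idx)→81040, (B,nl)→151240, (D,merge)→227820 …(+1); best=5840 via (B,hash)
  {ACDE}: card=400000; try (E,hash)→28240, (D,hash)→90400, (E,merge)→326840, (D,merge)→1449920, (E,nl)→4005040, (D,nl)→6409280; best=28240 via (E,hash)
  {ABCD}: card=2500000; try (B,hash)→29040, (A,hash)→84040, (B,merge)→327290, (D,hash)→511200, (A,merge)→1357640, (B,nl_idx)→2665040 …(+5); best=29040 via (B,hash)
  {ABCE}: card=10000000; try (B,hash)→93280, (E,hash)→513280, (B,merge)→1451530, (E,merge)→10011880, (B,nl_idx)→10649280, (B,nl)→20009280 …(+1); best=93280 via (B,hash)
  {ABCDE}: card=50000000; try (B,hash)→432240, (E,hash)→2532240, (B,merge)→8030490, (D,hash)→10094400, (B,nl_idx)→53228240, (E,merge)→57530840 …(+4); best=432240 via (B,hash)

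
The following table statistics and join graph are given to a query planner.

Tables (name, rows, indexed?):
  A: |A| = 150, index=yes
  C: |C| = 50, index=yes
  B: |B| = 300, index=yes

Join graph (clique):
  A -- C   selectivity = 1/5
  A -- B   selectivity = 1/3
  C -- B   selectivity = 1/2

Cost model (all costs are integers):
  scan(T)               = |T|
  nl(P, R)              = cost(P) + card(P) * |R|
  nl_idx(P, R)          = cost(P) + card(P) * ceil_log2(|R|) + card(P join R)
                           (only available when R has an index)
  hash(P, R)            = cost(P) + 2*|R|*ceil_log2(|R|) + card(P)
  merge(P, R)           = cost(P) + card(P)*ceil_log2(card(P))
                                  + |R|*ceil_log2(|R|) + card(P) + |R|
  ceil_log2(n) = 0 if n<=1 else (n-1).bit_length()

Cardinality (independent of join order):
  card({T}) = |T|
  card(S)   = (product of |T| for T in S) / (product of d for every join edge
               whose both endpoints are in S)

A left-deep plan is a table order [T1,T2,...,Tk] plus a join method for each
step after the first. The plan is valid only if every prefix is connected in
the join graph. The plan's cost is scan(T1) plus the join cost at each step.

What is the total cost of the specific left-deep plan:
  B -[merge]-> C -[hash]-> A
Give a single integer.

step 1: scan B: cost=300, card=300
step 2: join C via merge
    card(P join C) = 300*50/(2) = 7500
    cost = 300 + 300*9 + 50*6 + 300 + 50 = 3650
step 3: join A via hash
    card(P join A) = 7500*150/(5*3) = 75000
    cost = 3650 + 2*150*8 + 7500 = 13550

13550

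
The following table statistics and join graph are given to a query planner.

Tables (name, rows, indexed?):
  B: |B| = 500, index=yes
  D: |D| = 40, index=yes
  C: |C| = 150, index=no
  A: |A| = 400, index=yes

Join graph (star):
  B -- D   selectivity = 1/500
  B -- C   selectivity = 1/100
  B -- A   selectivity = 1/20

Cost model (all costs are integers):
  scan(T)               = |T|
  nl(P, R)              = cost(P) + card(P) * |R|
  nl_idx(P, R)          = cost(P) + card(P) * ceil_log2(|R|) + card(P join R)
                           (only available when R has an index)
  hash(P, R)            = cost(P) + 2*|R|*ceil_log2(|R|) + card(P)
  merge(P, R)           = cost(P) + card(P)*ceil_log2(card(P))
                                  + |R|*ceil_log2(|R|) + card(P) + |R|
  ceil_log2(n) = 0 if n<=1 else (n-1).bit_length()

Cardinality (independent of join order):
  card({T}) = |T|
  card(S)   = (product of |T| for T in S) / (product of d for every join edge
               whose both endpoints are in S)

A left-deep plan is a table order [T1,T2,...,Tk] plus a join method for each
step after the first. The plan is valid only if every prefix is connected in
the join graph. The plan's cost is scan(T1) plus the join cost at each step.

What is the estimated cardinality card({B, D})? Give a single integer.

40

Tables in S: B(500), D(40)
Edges inside S: B-D(d=500)
numerator = 500 * 40 = 20000
denominator = 500 = 500
card(S) = 20000 / 500 = 40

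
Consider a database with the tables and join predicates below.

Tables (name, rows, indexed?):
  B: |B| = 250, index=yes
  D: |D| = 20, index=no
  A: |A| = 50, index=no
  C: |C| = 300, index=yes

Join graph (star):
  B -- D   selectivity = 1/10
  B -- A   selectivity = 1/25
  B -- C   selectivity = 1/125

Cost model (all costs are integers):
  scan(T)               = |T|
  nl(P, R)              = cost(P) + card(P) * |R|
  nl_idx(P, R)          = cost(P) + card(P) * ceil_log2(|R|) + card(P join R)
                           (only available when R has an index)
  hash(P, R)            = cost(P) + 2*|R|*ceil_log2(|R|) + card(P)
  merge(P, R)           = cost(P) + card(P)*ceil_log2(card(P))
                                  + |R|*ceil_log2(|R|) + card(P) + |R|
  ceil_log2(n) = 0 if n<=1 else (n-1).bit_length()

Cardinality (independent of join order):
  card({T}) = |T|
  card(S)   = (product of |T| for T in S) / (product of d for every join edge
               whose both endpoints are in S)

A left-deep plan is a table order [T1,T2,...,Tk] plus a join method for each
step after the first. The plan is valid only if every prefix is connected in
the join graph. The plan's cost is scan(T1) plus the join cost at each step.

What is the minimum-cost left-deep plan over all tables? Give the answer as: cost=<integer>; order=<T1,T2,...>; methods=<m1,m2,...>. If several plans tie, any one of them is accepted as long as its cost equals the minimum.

cost=5700; order=B,C,A,D; methods=nl_idx,hash,hash

Selinger DP (subsets sized 1..n):
  {B}: scan cost=250, card=250
  {D}: scan cost=20, card=20
  {A}: scan cost=50, card=50
  {C}: scan cost=300, card=300
  {BD}: card=500; try (B,nl_idx)→680, (D,hash)→700, (B,merge)→2390, (D,merge)→2620, (B,hash)→4040, (B,nl)→5020 …(+1); best=680 via (B,nl_idx)
  {AB}: card=500; try (B,nl_idx)→950, (A,hash)→1100, (B,merge)→2650, (A,merge)→2850, (B,hash)→4100, (B,nl)→12550 …(+1); best=950 via (B,nl_idx)
  {BC}: card=600; try (C,nl_idx)→3100, (B,nl_idx)→3300, (B,hash)→4600, (C,merge)→5500, (B,merge)→5550, (C,hash)→5900 …(+2); best=3100 via (C,nl_idx)
  {ABD}: card=1000; try (D,hash)→1650, (A,hash)→1780, (A,merge)→6030, (D,merge)→6070, (D,nl)→10950, (A,nl)→25680; best=1650 via (D,hash)
  {BCD}: card=1200; try (D,hash)→3900, (C,nl_idx)→6380, (C,hash)→6580, (C,merge)→8680, (D,merge)→9820, (D,nl)→15100 …(+1); best=3900 via (D,hash)
  {ABC}: card=1200; try (A,hash)→4300, (C,nl_idx)→6650, (C,hash)→6850, (C,merge)→8950, (A,merge)→10050, (A,nl)→33100 …(+1); best=4300 via (A,hash)
  {ABCD}: card=2400; try (D,hash)→5700, (A,hash)→5700, (C,hash)→8050, (C,nl_idx)→13050, (C,merge)→15650, (A,merge)→18650 …(+4); best=5700 via (D,hash)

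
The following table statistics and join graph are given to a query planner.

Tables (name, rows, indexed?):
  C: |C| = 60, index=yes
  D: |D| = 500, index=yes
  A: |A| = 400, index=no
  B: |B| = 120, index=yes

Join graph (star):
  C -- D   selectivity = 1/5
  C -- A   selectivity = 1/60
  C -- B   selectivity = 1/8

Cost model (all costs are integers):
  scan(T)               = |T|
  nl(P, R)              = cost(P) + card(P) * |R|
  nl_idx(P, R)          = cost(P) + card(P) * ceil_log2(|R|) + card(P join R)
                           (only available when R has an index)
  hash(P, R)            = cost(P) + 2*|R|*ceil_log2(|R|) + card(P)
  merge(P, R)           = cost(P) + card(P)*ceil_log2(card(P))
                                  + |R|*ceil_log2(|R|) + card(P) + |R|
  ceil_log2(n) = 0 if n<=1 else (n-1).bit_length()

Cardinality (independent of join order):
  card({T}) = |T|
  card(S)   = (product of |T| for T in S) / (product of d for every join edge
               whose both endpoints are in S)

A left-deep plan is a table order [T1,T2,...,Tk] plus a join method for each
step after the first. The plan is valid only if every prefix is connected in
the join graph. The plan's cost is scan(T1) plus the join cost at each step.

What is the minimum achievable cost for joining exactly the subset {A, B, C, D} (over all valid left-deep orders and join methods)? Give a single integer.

18600

Selinger DP over subsets of {A,B,C,D}:
  {C}: scan cost=60, card=60
  {D}: scan cost=500, card=500
  {A}: scan cost=400, card=400
  {B}: scan cost=120, card=120
  {CD}: card=6000; try (C,hash)→1720, (D,merge)→5480, (C,merge)→5920, (D,nl_idx)→6600, (D,hash)→9120, (C,nl_idx)→9500 …(+2); best=1720 via (C,hash)
  {AC}: card=400; try (C,hash)→1520, (C,nl_idx)→3200, (A,merge)→4480, (C,merge)→4820, (A,hash)→7320, (A,nl)→24060 …(+1); best=1520 via (C,hash)
  {BC}: card=900; try (C,hash)→960, (B,nl_idx)→1380, (B,merge)→1440, (C,merge)→1500, (C,nl_idx)→1740, (B,hash)→1800 …(+2); best=960 via (C,hash)
  {ACD}: card=40000; try (D,merge)→10520, (D,hash)→10920, (A,hash)→14920, (D,nl_idx)→45120, (A,merge)→89720, (D,nl)→201520 …(+1); best=10520 via (D,merge)
  {BCD}: card=90000; try (B,hash)→9400, (D,hash)→10860, (D,merge)→15860, (B,merge)→86680, (D,nl_idx)→99060, (B,nl_idx)→133720 …(+2); best=9400 via (B,hash)
  {ABC}: card=6000; try (B,hash)→3600, (B,merge)→6480, (A,hash)→9060, (B,nl_idx)→10320, (A,merge)→14860, (B,nl)→49520 …(+1); best=3600 via (B,hash)
  {ABCD}: card=600000; try (D,hash)→18600, (B,hash)→52200, (D,merge)→92600, (A,hash)→106600, (D,nl_idx)→657600, (B,merge)→691480 …(+5); best=18600 via (D,hash)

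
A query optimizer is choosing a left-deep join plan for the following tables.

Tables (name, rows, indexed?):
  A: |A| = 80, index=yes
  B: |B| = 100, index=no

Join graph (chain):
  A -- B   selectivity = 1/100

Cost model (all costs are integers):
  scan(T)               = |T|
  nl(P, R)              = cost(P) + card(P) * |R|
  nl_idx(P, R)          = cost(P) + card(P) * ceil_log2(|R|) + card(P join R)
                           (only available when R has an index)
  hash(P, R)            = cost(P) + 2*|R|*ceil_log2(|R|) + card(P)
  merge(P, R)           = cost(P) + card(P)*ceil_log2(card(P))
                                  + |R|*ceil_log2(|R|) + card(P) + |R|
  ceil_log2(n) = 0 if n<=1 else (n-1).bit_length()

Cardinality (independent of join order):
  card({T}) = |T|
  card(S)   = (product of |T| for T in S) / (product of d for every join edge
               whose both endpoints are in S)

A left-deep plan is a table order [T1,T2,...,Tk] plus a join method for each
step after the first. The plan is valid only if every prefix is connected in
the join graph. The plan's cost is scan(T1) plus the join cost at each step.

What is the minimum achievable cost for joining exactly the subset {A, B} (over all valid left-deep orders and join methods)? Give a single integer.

880

Selinger DP over subsets of {A,B}:
  {A}: scan cost=80, card=80
  {B}: scan cost=100, card=100
  {AB}: card=80; try (A,nl_idx)→880, (A,hash)→1320, (B,merge)→1520, (A,merge)→1540, (B,hash)→1560, (B,nl)→8080 …(+1); best=880 via (A,nl_idx)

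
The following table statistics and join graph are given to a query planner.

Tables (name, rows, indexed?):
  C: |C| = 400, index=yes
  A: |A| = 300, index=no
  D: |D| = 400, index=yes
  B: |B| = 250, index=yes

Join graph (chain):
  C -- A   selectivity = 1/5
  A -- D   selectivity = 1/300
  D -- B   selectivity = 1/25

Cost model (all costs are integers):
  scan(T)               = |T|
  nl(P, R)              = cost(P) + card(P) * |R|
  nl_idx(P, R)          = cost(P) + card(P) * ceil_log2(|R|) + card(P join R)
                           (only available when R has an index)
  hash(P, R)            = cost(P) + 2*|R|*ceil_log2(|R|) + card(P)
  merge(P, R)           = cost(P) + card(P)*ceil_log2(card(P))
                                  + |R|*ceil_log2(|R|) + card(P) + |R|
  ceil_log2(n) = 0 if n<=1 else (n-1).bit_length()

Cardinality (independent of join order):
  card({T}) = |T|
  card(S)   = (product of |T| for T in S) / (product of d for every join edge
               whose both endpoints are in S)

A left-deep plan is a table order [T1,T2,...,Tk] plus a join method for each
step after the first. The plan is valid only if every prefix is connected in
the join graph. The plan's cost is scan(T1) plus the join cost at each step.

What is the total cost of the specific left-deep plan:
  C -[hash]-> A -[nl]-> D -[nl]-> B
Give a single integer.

17606200

step 1: scan C: cost=400, card=400
step 2: join A via hash
    card(P join A) = 400*300/(5) = 24000
    cost = 400 + 2*300*9 + 400 = 6200
step 3: join D via nl
    card(P join D) = 24000*400/(300) = 32000
    cost = 6200 + 24000*400 = 9606200
step 4: join B via nl
    card(P join B) = 32000*250/(25) = 320000
    cost = 9606200 + 32000*250 = 17606200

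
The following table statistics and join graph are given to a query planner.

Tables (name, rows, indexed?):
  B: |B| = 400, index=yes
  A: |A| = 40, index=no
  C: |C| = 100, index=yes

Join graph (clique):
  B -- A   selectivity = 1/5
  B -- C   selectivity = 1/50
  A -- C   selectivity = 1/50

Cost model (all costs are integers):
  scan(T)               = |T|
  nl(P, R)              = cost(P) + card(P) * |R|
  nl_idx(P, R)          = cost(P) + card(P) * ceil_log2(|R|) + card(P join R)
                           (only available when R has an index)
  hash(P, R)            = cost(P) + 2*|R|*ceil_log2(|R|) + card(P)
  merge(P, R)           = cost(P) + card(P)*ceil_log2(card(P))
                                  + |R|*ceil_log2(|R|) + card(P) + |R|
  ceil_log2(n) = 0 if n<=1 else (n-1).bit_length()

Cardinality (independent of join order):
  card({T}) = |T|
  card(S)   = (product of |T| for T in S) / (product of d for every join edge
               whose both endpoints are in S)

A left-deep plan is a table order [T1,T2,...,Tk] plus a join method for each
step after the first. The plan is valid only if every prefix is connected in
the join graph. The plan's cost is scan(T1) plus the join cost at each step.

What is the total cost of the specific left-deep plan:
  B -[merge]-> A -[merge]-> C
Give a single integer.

47080

step 1: scan B: cost=400, card=400
step 2: join A via merge
    card(P join A) = 400*40/(5) = 3200
    cost = 400 + 400*9 + 40*6 + 400 + 40 = 4680
step 3: join C via merge
    card(P join C) = 3200*100/(50*50) = 128
    cost = 4680 + 3200*12 + 100*7 + 3200 + 100 = 47080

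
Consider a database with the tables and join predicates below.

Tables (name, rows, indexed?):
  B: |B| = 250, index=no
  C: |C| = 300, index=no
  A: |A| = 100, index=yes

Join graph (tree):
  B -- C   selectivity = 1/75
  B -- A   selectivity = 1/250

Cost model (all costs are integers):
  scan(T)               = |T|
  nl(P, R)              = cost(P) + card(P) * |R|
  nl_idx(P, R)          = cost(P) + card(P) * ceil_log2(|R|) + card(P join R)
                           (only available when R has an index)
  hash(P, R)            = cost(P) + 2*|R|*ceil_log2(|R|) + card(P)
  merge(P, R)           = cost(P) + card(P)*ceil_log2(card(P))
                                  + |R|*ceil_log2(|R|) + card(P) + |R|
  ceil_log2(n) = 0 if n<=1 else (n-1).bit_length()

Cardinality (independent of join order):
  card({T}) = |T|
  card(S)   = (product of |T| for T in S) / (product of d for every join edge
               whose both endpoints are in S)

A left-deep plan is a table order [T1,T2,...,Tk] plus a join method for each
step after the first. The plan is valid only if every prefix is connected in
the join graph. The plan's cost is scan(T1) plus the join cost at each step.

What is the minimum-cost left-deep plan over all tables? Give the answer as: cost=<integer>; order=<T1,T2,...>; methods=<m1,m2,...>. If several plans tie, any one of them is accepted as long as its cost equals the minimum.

cost=5700; order=B,A,C; methods=hash,merge

Selinger DP (subsets sized 1..n):
  {B}: scan cost=250, card=250
  {C}: scan cost=300, card=300
  {A}: scan cost=100, card=100
  {BC}: card=1000; try (B,hash)→4600, (C,merge)→5500, (B,merge)→5550, (C,hash)→5900, (C,nl)→75250, (B,nl)→75300; best=4600 via (B,hash)
  {AB}: card=100; try (A,hash)→1900, (A,nl_idx)→2100, (B,merge)→3150, (A,merge)→3300, (B,hash)→4200, (B,nl)→25100 …(+1); best=1900 via (A,hash)
  {ABC}: card=400; try (C,merge)→5700, (A,hash)→7000, (C,hash)→7400, (A,nl_idx)→12000, (A,merge)→16400, (C,nl)→31900 …(+1); best=5700 via (C,merge)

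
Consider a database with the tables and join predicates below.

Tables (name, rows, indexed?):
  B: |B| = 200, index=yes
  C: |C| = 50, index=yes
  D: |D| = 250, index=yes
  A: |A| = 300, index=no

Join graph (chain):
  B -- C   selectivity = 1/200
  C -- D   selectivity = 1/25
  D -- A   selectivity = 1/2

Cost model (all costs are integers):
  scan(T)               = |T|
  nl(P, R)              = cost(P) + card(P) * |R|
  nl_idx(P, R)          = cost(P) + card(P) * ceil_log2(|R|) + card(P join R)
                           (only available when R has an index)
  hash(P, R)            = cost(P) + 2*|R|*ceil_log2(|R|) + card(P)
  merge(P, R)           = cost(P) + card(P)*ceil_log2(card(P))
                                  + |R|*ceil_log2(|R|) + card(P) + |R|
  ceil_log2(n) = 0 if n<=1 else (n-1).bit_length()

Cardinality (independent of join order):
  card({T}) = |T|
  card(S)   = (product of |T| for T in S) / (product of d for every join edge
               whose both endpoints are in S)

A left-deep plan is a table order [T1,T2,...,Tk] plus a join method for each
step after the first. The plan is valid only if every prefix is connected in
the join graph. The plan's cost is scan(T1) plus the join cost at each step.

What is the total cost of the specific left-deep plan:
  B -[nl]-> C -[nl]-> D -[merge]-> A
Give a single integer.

30700

step 1: scan B: cost=200, card=200
step 2: join C via nl
    card(P join C) = 200*50/(200) = 50
    cost = 200 + 200*50 = 10200
step 3: join D via nl
    card(P join D) = 50*250/(25) = 500
    cost = 10200 + 50*250 = 22700
step 4: join A via merge
    card(P join A) = 500*300/(2) = 75000
    cost = 22700 + 500*9 + 300*9 + 500 + 300 = 30700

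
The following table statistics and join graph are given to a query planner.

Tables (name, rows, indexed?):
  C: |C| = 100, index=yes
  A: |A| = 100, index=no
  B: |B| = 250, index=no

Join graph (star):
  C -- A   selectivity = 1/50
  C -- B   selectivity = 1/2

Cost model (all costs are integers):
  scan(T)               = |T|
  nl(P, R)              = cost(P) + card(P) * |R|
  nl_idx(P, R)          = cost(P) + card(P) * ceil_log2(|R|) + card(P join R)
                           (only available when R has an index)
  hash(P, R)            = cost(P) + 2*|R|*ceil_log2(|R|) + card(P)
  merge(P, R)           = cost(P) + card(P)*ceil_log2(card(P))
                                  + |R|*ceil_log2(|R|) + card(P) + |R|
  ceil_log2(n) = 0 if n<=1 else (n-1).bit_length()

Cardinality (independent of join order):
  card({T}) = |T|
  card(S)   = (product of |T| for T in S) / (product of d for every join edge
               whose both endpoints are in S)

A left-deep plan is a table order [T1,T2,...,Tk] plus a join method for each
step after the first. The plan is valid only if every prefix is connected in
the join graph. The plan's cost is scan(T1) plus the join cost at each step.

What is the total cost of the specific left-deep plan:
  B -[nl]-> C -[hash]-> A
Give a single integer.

step 1: scan B: cost=250, card=250
step 2: join C via nl
    card(P join C) = 250*100/(2) = 12500
    cost = 250 + 250*100 = 25250
step 3: join A via hash
    card(P join A) = 12500*100/(50) = 25000
    cost = 25250 + 2*100*7 + 12500 = 39150

39150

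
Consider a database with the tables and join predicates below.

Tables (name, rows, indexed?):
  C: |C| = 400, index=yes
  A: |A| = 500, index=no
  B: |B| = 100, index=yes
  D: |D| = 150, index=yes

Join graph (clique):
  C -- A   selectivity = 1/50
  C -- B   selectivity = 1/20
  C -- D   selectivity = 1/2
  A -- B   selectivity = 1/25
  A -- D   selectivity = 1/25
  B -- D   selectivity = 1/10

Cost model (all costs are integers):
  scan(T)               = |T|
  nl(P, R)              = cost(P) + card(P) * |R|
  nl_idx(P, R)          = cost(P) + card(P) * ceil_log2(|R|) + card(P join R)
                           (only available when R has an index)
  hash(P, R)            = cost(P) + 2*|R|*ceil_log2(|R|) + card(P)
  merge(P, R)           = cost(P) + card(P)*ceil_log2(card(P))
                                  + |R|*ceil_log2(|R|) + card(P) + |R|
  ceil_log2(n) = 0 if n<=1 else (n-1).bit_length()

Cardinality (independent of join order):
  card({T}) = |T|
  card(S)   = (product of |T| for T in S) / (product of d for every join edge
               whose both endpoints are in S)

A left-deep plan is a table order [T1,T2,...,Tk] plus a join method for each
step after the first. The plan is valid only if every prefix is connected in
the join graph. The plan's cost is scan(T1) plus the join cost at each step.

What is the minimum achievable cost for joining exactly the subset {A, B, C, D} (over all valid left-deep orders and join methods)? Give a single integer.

14800

Selinger DP over subsets of {A,B,C,D}:
  {C}: scan cost=400, card=400
  {A}: scan cost=500, card=500
  {B}: scan cost=100, card=100
  {D}: scan cost=150, card=150
  {AC}: card=4000; try (C,hash)→8200, (C,nl_idx)→9000, (A,merge)→9400, (C,merge)→9500, (A,hash)→9800, (A,nl)→200400 …(+1); best=8200 via (C,hash)
  {BC}: card=2000; try (B,hash)→2200, (C,nl_idx)→3000, (C,merge)→4900, (B,merge)→5200, (B,nl_idx)→5200, (C,hash)→7400 …(+2); best=2200 via (B,hash)
  {CD}: card=30000; try (D,hash)→3200, (C,merge)→5500, (D,merge)→5750, (C,hash)→7500, (C,nl_idx)→31500, (D,nl_idx)→33600 …(+2); best=3200 via (D,hash)
  {AB}: card=2000; try (B,hash)→2400, (A,merge)→5900, (B,nl_idx)→6000, (B,merge)→6300, (A,hash)→9200, (A,nl)→50100 …(+1); best=2400 via (B,hash)
  {AD}: card=3000; try (D,hash)→3400, (A,merge)→6500, (D,merge)→6850, (D,nl_idx)→7500, (A,hash)→9300, (A,nl)→75150 …(+1); best=3400 via (D,hash)
  {BD}: card=1500; try (B,hash)→1700, (D,merge)→2250, (B,merge)→2300, (D,nl_idx)→2400, (D,hash)→2600, (B,nl_idx)→2700 …(+2); best=1700 via (B,hash)
  {ABC}: card=800; try (C,hash)→11600, (A,hash)→13200, (B,hash)→13600, (C,nl_idx)→21200, (C,merge)→30400, (A,merge)→31200 …(+5); best=11600 via (C,hash)
  {ACD}: card=12000; try (C,hash)→13600, (D,hash)→14600, (A,hash)→42200, (C,nl_idx)→42400, (C,merge)→46400, (D,nl_idx)→52200 …(+5); best=13600 via (C,hash)
  {BCD}: card=15000; try (D,hash)→6600, (C,hash)→10400, (C,merge)→23700, (D,merge)→27550, (C,nl_idx)→30200, (D,nl_idx)→33200 …(+6); best=6600 via (D,hash)
  {ABD}: card=1200; try (D,hash)→6800, (B,hash)→7800, (A,hash)→12200, (D,nl_idx)→19600, (A,merge)→24700, (B,nl_idx)→25600 …(+5); best=6800 via (D,hash)
  {ABCD}: card=240; try (D,hash)→14800, (C,hash)→15200, (C,nl_idx)→17840, (D,nl_idx)→18240, (D,merge)→21750, (C,merge)→25200 …(+9); best=14800 via (D,hash)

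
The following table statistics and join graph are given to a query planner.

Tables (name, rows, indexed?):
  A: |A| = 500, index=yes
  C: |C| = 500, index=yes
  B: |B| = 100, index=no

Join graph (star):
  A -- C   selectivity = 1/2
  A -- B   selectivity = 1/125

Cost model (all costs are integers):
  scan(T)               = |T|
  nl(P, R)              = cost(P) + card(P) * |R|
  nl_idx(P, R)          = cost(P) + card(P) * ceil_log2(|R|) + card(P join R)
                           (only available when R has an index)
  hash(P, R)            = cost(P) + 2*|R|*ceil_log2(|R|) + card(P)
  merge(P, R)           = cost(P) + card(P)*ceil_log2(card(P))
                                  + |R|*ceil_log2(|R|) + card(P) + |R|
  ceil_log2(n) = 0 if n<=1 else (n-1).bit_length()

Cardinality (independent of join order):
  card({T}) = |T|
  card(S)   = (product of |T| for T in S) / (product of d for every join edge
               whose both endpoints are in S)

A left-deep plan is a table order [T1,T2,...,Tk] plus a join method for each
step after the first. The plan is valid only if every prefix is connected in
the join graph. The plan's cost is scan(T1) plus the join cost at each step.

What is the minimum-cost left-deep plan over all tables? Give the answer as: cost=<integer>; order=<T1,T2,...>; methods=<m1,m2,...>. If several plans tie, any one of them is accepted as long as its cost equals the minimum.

cost=10400; order=B,A,C; methods=nl_idx,merge

Selinger DP (subsets sized 1..n):
  {A}: scan cost=500, card=500
  {C}: scan cost=500, card=500
  {B}: scan cost=100, card=100
  {AC}: card=125000; try (C,hash)→10000, (A,hash)→10000, (C,merge)→10500, (A,merge)→10500, (C,nl_idx)→130000, (A,nl_idx)→130000 …(+2); best=10000 via (C,hash)
  {AB}: card=400; try (A,nl_idx)→1400, (B,hash)→2400, (A,merge)→5900, (B,merge)→6300, (A,hash)→9200, (A,nl)→50100 …(+1); best=1400 via (A,nl_idx)
  {ABC}: card=100000; try (C,merge)→10400, (C,hash)→10800, (C,nl_idx)→105000, (B,hash)→136400, (C,nl)→201400, (B,merge)→2260800 …(+1); best=10400 via (C,merge)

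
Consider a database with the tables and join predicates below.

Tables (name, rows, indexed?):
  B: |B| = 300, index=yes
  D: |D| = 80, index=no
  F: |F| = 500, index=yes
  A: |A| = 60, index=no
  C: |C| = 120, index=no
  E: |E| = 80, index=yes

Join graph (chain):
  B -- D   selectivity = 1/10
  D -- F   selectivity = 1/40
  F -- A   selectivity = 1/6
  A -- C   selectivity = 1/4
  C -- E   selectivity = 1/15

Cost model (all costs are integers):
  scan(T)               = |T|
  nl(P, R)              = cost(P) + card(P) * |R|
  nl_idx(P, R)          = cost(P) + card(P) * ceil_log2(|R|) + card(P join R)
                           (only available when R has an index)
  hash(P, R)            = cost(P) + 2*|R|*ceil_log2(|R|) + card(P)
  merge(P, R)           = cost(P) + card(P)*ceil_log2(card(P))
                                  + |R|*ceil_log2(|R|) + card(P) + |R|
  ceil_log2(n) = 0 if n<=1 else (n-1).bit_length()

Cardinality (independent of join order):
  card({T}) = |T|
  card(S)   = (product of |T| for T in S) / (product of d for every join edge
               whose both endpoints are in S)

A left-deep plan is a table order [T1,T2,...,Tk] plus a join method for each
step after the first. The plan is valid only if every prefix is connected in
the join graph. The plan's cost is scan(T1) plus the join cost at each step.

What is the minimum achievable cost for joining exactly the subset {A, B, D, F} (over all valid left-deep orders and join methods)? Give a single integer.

18920

Selinger DP over subsets of {A,B,D,F}:
  {B}: scan cost=300, card=300
  {D}: scan cost=80, card=80
  {F}: scan cost=500, card=500
  {A}: scan cost=60, card=60
  {BD}: card=2400; try (D,hash)→1720, (B,nl_idx)→3200, (B,merge)→3720, (D,merge)→3940, (B,hash)→5560, (B,nl)→24080 …(+1); best=1720 via (D,hash)
  {DF}: card=1000; try (F,nl_idx)→1800, (D,hash)→2120, (F,merge)→5720, (D,merge)→6140, (F,hash)→9160, (F,nl)→40080 …(+1); best=1800 via (F,nl_idx)
  {AF}: card=5000; try (A,hash)→1720, (F,merge)→5480, (F,nl_idx)→5600, (A,merge)→5920, (F,hash)→9120, (F,nl)→30060 …(+1); best=1720 via (A,hash)
  {BDF}: card=30000; try (B,hash)→8200, (F,hash)→13120, (B,merge)→15800, (F,merge)→37920, (B,nl_idx)→40800, (F,nl_idx)→53320 …(+2); best=8200 via (B,hash)
  {ADF}: card=10000; try (A,hash)→3520, (D,hash)→7840, (A,merge)→13220, (A,nl)→61800, (D,merge)→72360, (D,nl)→401720; best=3520 via (A,hash)
  {ABDF}: card=300000; try (B,hash)→18920, (A,hash)→38920, (B,merge)→156520, (B,nl_idx)→393520, (A,merge)→488620, (A,nl)→1808200 …(+1); best=18920 via (B,hash)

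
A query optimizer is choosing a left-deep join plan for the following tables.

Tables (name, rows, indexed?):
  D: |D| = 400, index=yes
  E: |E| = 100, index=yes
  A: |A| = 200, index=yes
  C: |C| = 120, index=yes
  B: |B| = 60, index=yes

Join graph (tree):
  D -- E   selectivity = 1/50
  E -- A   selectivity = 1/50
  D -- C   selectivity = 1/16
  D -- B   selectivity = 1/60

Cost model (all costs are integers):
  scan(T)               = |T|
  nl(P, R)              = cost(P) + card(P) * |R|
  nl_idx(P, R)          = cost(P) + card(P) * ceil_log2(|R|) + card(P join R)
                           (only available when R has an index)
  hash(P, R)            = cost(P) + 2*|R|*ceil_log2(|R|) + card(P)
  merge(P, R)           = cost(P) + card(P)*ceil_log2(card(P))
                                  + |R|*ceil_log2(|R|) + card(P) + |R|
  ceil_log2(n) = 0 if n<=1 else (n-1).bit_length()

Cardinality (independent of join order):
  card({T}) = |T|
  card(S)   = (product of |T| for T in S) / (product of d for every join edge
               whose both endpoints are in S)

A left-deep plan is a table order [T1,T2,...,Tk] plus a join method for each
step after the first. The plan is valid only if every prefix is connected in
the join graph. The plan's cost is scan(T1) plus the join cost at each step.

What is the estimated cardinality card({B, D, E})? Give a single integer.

800

Tables in S: B(60), D(400), E(100)
Edges inside S: D-E(d=50), D-B(d=60)
numerator = 60 * 400 * 100 = 2400000
denominator = 50 * 60 = 3000
card(S) = 2400000 / 3000 = 800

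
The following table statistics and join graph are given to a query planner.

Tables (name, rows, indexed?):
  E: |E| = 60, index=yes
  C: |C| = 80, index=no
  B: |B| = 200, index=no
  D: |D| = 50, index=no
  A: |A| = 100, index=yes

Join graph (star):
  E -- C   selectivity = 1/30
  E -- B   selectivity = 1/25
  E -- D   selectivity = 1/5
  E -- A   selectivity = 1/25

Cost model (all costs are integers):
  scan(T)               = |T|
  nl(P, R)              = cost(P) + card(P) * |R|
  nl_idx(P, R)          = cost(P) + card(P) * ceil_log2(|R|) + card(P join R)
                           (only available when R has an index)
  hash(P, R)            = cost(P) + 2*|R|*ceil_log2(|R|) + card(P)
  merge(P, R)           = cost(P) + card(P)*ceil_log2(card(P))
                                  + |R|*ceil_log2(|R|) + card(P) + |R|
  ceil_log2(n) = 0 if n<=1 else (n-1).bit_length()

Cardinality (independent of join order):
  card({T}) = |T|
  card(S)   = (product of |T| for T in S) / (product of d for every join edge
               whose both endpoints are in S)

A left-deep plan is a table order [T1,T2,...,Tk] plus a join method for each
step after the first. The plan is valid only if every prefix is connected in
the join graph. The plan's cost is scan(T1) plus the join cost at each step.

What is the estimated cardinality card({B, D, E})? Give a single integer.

4800

Tables in S: B(200), D(50), E(60)
Edges inside S: E-B(d=25), E-D(d=5)
numerator = 200 * 50 * 60 = 600000
denominator = 25 * 5 = 125
card(S) = 600000 / 125 = 4800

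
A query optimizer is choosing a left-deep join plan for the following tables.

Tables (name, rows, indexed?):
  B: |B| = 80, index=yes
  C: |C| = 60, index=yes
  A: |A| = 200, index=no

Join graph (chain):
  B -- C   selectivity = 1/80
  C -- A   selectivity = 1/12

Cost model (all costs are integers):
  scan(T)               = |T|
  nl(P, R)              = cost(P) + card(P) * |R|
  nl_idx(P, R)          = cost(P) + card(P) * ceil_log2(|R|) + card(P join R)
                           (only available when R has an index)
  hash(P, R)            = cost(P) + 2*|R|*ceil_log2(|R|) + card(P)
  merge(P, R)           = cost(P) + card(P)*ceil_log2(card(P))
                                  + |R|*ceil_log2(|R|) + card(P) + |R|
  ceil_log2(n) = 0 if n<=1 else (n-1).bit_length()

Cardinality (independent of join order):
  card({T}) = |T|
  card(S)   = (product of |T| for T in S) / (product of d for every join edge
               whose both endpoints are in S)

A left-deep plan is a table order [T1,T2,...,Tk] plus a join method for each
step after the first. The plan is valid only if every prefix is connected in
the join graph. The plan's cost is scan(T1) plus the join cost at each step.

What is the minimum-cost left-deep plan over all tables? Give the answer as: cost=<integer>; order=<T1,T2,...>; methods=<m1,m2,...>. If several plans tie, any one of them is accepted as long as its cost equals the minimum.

cost=2760; order=C,B,A; methods=nl_idx,merge

Selinger DP (subsets sized 1..n):
  {B}: scan cost=80, card=80
  {C}: scan cost=60, card=60
  {A}: scan cost=200, card=200
  {BC}: card=60; try (B,nl_idx)→540, (C,nl_idx)→620, (C,hash)→880, (B,merge)→1120, (C,merge)→1140, (B,hash)→1240 …(+2); best=540 via (B,nl_idx)
  {AC}: card=1000; try (C,hash)→1120, (A,merge)→2280, (C,nl_idx)→2400, (C,merge)→2420, (A,hash)→3320, (A,nl)→12060 …(+1); best=1120 via (C,hash)
  {ABC}: card=1000; try (A,merge)→2760, (B,hash)→3240, (A,hash)→3800, (B,nl_idx)→9120, (A,nl)→12540, (B,merge)→12760 …(+1); best=2760 via (A,merge)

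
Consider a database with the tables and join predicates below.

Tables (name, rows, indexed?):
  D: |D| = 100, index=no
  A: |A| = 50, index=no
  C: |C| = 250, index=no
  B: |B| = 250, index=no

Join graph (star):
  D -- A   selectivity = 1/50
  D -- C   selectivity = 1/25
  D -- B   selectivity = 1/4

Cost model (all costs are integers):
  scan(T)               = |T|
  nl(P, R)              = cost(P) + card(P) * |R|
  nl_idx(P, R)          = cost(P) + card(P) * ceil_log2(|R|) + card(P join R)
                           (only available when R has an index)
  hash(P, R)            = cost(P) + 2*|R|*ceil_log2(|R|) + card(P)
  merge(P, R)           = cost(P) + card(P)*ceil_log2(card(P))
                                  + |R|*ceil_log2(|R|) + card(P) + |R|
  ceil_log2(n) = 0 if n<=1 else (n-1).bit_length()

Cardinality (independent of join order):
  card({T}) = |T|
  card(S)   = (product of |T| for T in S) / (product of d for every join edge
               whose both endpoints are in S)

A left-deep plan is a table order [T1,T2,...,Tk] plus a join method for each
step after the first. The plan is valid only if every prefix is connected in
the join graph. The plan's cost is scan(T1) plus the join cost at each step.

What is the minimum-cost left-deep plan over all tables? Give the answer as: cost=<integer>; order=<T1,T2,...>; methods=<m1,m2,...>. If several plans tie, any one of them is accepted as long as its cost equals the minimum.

Selinger DP (subsets sized 1..n):
  {D}: scan cost=100, card=100
  {A}: scan cost=50, card=50
  {C}: scan cost=250, card=250
  {B}: scan cost=250, card=250
  {AD}: card=100; try (A,hash)→800, (D,merge)→1200, (A,merge)→1250, (D,hash)→1500, (D,nl)→5050, (A,nl)→5100; best=800 via (A,hash)
  {CD}: card=1000; try (D,hash)→1900, (C,merge)→3150, (D,merge)→3300, (C,hash)→4200, (C,nl)→25100, (D,nl)→25250; best=1900 via (D,hash)
  {BD}: card=6250; try (D,hash)→1900, (B,merge)→3150, (D,merge)→3300, (B,hash)→4200, (B,nl)→25100, (D,nl)→25250; best=1900 via (D,hash)
  {ACD}: card=1000; try (A,hash)→3500, (C,merge)→3850, (C,hash)→4900, (A,merge)→13250, (C,nl)→25800, (A,nl)→51900; best=3500 via (A,hash)
  {ABD}: card=6250; try (B,merge)→3850, (B,hash)→4900, (A,hash)→8750, (B,nl)→25800, (A,merge)→89750, (A,nl)→314400; best=3850 via (B,merge)
  {BCD}: card=62500; try (B,hash)→6900, (C,hash)→12150, (B,merge)→15150, (C,merge)→91650, (B,nl)→251900, (C,nl)→1564400; best=6900 via (B,hash)
  {ABCD}: card=62500; try (B,hash)→8500, (C,hash)→14100, (B,merge)→16750, (A,hash)→70000, (C,merge)→93600, (B,nl)→253500 …(+3); best=8500 via (B,hash)

cost=8500; order=C,D,A,B; methods=hash,hash,hash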